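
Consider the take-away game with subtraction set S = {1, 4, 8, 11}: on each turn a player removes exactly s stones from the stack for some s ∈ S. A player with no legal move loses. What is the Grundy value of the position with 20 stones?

1

n :  0  1  2  3  4  5  6  7  8  9 10 11 12 13 14 15 16 17 18 19 20
G :  0  1  0  1  2  0  1  0  1  2  3  2  0  1  0  1  2  0  1  0  1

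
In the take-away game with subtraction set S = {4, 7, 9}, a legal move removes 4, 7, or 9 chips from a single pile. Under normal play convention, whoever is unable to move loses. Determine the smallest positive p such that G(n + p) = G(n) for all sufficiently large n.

13

G(0) = 0
G(1) = mex{} = 0
G(2) = mex{} = 0
G(3) = mex{} = 0
G(4) = mex{0} = 1
G(5) = mex{0} = 1
G(6) = mex{0} = 1
G(7) = mex{0,0} = 1
G(8) = mex{1,0} = 2
G(9) = mex{1,0,0} = 2
G(10) = mex{1,0,0} = 2
G(11) = mex{1,1,0} = 2
G(12) = mex{2,1,0} = 3
G(13) = mex{2,1,1} = 0
G(14) = mex{2,1,1} = 0
G(15) = mex{2,2,1} = 0
G(16) = mex{3,2,1} = 0
G(17) = mex{0,2,2} = 1
G(18) = mex{0,2,2} = 1
G(19) = mex{0,3,2} = 1
G(20) = mex{0,0,2} = 1
G(21) = mex{1,0,3} = 2
G(22) = mex{1,0,0} = 2
G(23) = mex{1,0,0} = 2
G(24) = mex{1,1,0} = 2
G(25) = mex{2,1,0} = 3
G(26) = mex{2,1,1} = 0
G(27) = mex{2,1,1} = 0
G(n+13) = G(n) holds for n = 0,…,8 (a full window of length max(S) = 9), so the sequence is purely periodic with period 13.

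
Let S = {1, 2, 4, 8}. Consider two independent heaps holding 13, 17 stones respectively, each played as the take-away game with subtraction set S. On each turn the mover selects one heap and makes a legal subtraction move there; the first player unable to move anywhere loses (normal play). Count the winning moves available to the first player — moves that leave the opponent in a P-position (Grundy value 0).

4

All heaps use S = {1, 2, 4, 8}:
n :  0  1  2  3  4  5  6  7  8  9 10 11 12 13 14 15 16 17
G :  0  1  2  0  1  2  0  1  2  0  1  2  0  1  2  0  1  2
Heap A: G(13) = 1.
Heap B: G(17) = 2.
Combined Grundy value = 1 ⊕ 2 = 3.
A winning move leaves total XOR = 0, i.e. changes one component's Grundy value g to g ⊕ X where X is the current total.
Heap A: need g' = 1⊕3 = 2. Options: 13−1→G=0, 13−2→G=2, 13−4→G=0, 13−8→G=2. Hits: 2.
Heap B: need g' = 2⊕3 = 1. Options: 17−1→G=1, 17−2→G=0, 17−4→G=1, 17−8→G=0. Hits: 2.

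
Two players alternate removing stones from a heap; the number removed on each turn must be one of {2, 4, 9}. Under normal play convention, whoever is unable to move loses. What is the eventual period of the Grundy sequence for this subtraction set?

G(0) = 0
G(1) = mex{} = 0
G(2) = mex{0} = 1
G(3) = mex{0} = 1
G(4) = mex{1,0} = 2
G(5) = mex{1,0} = 2
G(6) = mex{2,1} = 0
G(7) = mex{2,1} = 0
G(8) = mex{0,2} = 1
G(9) = mex{0,2,0} = 1
G(10) = mex{1,0,0} = 2
G(11) = mex{1,0,1} = 2
G(12) = mex{2,1,1} = 0
G(13) = mex{2,1,2} = 0
G(14) = mex{0,2,2} = 1
G(15) = mex{0,2,0} = 1
G(16) = mex{1,0,0} = 2
G(n+6) = G(n) holds for n = 0,…,8 (a full window of length max(S) = 9), so the sequence is purely periodic with period 6.

6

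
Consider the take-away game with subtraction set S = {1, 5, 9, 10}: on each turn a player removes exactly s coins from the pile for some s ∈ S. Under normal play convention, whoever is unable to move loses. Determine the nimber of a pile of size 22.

1

G(0) = 0
G(1) = mex{0} = 1
G(2) = mex{1} = 0
G(3) = mex{0} = 1
G(4) = mex{1} = 0
G(5) = mex{0,0} = 1
G(6) = mex{1,1} = 0
G(7) = mex{0,0} = 1
G(8) = mex{1,1} = 0
G(9) = mex{0,0,0} = 1
G(10) = mex{1,1,1,0} = 2
G(11) = mex{2,0,0,1} = 3
G(12) = mex{3,1,1,0} = 2
G(13) = mex{2,0,0,1} = 3
G(14) = mex{3,1,1,0} = 2
G(15) = mex{2,2,0,1} = 3
G(16) = mex{3,3,1,0} = 2
G(17) = mex{2,2,0,1} = 3
G(18) = mex{3,3,1,0} = 2
G(19) = mex{2,2,2,1} = 0
G(20) = mex{0,3,3,2} = 1
G(21) = mex{1,2,2,3} = 0
G(22) = mex{0,3,3,2} = 1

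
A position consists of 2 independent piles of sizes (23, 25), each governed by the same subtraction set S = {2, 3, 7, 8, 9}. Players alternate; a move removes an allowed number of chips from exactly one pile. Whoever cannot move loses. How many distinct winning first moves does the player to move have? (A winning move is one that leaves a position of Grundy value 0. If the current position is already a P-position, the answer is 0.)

5

All piles use S = {2, 3, 7, 8, 9}:
n :  0  1  2  3  4  5  6  7  8  9 10 11 12 13 14 15 16 17 18 19 20 21 22 23 24 25
G :  0  0  1  1  2  0  0  1  1  2  2  0  3  1  2  2  0  0  1  1  2  0  0  1  1  2
Pile A: G(23) = 1.
Pile B: G(25) = 2.
Combined Grundy value = 1 ⊕ 2 = 3.
A winning move leaves total XOR = 0, i.e. changes one component's Grundy value g to g ⊕ X where X is the current total.
Pile A: need g' = 1⊕3 = 2. Options: 23−2→G=0, 23−3→G=2, 23−7→G=0, 23−8→G=2, 23−9→G=2. Hits: 3.
Pile B: need g' = 2⊕3 = 1. Options: 25−2→G=1, 25−3→G=0, 25−7→G=1, 25−8→G=0, 25−9→G=0. Hits: 2.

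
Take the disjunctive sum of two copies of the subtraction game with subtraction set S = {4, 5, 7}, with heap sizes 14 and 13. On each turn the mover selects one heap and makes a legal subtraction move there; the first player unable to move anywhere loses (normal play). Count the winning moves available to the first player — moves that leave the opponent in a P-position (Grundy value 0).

0

All heaps use S = {4, 5, 7}:
n :  0  1  2  3  4  5  6  7  8  9 10 11 12 13 14
G :  0  0  0  0  1  1  1  1  2  2  2  0  0  0  0
Heap A: G(14) = 0.
Heap B: G(13) = 0.
Combined Grundy value = 0 ⊕ 0 = 0.
A winning move leaves total XOR = 0, i.e. changes one component's Grundy value g to g ⊕ X where X is the current total.
Heap A: target g' = 0⊕0 = 0, but every legal move changes the Grundy value (mex property), so 0 moves.
Heap B: target g' = 0⊕0 = 0, but every legal move changes the Grundy value (mex property), so 0 moves.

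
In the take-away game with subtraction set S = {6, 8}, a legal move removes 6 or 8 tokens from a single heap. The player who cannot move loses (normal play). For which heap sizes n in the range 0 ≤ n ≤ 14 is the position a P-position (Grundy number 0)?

0, 1, 2, 3, 4, 5, 14

n :  0  1  2  3  4  5  6  7  8  9 10 11 12 13 14
G :  0  0  0  0  0  0  1  1  1  1  1  1  2  2  0
P-positions are exactly the n with G(n) = 0.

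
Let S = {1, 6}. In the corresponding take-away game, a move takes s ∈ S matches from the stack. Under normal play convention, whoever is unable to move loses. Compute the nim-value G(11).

0

n :  0  1  2  3  4  5  6  7  8  9 10 11
G :  0  1  0  1  0  1  2  0  1  0  1  0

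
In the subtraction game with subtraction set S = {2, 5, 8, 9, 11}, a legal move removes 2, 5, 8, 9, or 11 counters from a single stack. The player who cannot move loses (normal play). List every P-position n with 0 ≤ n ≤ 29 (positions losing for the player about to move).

G(0) = 0
G(1) = mex{} = 0
G(2) = mex{0} = 1
G(3) = mex{0} = 1
G(4) = mex{1} = 0
G(5) = mex{1,0} = 2
G(6) = mex{0,0} = 1
G(7) = mex{2,1} = 0
G(8) = mex{1,1,0} = 2
G(9) = mex{0,0,0,0} = 1
G(10) = mex{2,2,1,0} = 3
G(11) = mex{1,1,1,1,0} = 2
G(12) = mex{3,0,0,1,0} = 2
G(13) = mex{2,2,2,0,1} = 3
G(14) = mex{2,1,1,2,1} = 0
G(15) = mex{3,3,0,1,0} = 2
G(16) = mex{0,2,2,0,2} = 1
G(17) = mex{2,2,1,2,1} = 0
G(18) = mex{1,3,3,1,0} = 2
G(19) = mex{0,0,2,3,2} = 1
G(20) = mex{2,2,2,2,1} = 0
G(21) = mex{1,1,3,2,3} = 0
G(22) = mex{0,0,0,3,2} = 1
G(23) = mex{0,2,2,0,2} = 1
G(24) = mex{1,1,1,2,3} = 0
G(25) = mex{1,0,0,1,0} = 2
G(26) = mex{0,0,2,0,2} = 1
G(27) = mex{2,1,1,2,1} = 0
G(28) = mex{1,1,0,1,0} = 2
G(29) = mex{0,0,0,0,2} = 1
P-positions are exactly the n with G(n) = 0.

0, 1, 4, 7, 14, 17, 20, 21, 24, 27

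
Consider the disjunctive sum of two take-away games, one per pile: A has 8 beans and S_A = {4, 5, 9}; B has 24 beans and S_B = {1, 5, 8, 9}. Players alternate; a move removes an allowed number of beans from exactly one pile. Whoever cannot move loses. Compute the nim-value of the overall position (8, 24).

Pile A, S = {4, 5, 9}:
n : 0 1 2 3 4 5 6 7 8
G : 0 0 0 0 1 1 1 1 2
G_A(8) = 2.
Pile B, S = {1, 5, 8, 9}:
G(0) = 0
G(1) = mex{0} = 1
G(2) = mex{1} = 0
G(3) = mex{0} = 1
G(4) = mex{1} = 0
G(5) = mex{0,0} = 1
G(6) = mex{1,1} = 0
G(7) = mex{0,0} = 1
G(8) = mex{1,1,0} = 2
G(9) = mex{2,0,1,0} = 3
G(10) = mex{3,1,0,1} = 2
G(11) = mex{2,0,1,0} = 3
G(12) = mex{3,1,0,1} = 2
G(13) = mex{2,2,1,0} = 3
G(14) = mex{3,3,0,1} = 2
G(15) = mex{2,2,1,0} = 3
G(16) = mex{3,3,2,1} = 0
G(17) = mex{0,2,3,2} = 1
G(18) = mex{1,3,2,3} = 0
G(19) = mex{0,2,3,2} = 1
G(20) = mex{1,3,2,3} = 0
G(21) = mex{0,0,3,2} = 1
G(22) = mex{1,1,2,3} = 0
G(23) = mex{0,0,3,2} = 1
G(24) = mex{1,1,0,3} = 2
G_B(24) = 2.
Combined Grundy value = 2 ⊕ 2 = 0.

0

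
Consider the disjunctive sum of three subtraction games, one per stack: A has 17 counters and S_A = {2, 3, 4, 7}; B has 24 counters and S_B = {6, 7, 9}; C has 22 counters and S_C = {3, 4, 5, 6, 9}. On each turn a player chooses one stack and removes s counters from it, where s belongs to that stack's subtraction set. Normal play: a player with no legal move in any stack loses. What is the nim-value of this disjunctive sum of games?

Stack A, S = {2, 3, 4, 7}:
n :  0  1  2  3  4  5  6  7  8  9 10 11 12 13 14 15 16 17
G :  0  0  1  1  2  2  0  3  1  4  2  0  0  1  1  2  2  0
G_A(17) = 0.
Stack B, S = {6, 7, 9}:
n :  0  1  2  3  4  5  6  7  8  9 10 11 12 13 14 15 16 17 18 19 20 21 22 23 24
G :  0  0  0  0  0  0  1  1  1  1  1  1  2  2  2  0  0  0  0  0  0  1  1  1  1
G_B(24) = 1.
Stack C, S = {3, 4, 5, 6, 9}:
G(0) = 0
G(1) = mex{} = 0
G(2) = mex{} = 0
G(3) = mex{0} = 1
G(4) = mex{0,0} = 1
G(5) = mex{0,0,0} = 1
G(6) = mex{1,0,0,0} = 2
G(7) = mex{1,1,0,0} = 2
G(8) = mex{1,1,1,0} = 2
G(9) = mex{2,1,1,1,0} = 3
G(10) = mex{2,2,1,1,0} = 3
G(11) = mex{2,2,2,1,0} = 3
G(12) = mex{3,2,2,2,1} = 0
G(13) = mex{3,3,2,2,1} = 0
G(14) = mex{3,3,3,2,1} = 0
G(15) = mex{0,3,3,3,2} = 1
G(16) = mex{0,0,3,3,2} = 1
G(17) = mex{0,0,0,3,2} = 1
G(18) = mex{1,0,0,0,3} = 2
G(19) = mex{1,1,0,0,3} = 2
G(20) = mex{1,1,1,0,3} = 2
G(21) = mex{2,1,1,1,0} = 3
G(22) = mex{2,2,1,1,0} = 3
G_C(22) = 3.
Combined Grundy value = 0 ⊕ 1 ⊕ 3 = 2.

2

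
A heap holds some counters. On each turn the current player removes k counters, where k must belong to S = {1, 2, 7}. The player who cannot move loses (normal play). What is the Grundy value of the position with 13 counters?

1

n :  0  1  2  3  4  5  6  7  8  9 10 11 12 13
G :  0  1  2  0  1  2  0  1  2  0  1  2  0  1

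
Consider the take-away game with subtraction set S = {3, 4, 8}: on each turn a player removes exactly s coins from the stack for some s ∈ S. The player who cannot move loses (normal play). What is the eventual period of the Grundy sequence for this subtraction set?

12

n :  0  1  2  3  4  5  6  7  8  9 10 11 12 13 14 15 16 17 18 19 20 21 22 23 24 25
G :  0  0  0  1  1  1  2  0  2  3  1  3  0  0  0  1  1  1  2  0  2  3  1  3  0  0
G(n+12) = G(n) holds for n = 0,…,7 (a full window of length max(S) = 8), so the sequence is purely periodic with period 12.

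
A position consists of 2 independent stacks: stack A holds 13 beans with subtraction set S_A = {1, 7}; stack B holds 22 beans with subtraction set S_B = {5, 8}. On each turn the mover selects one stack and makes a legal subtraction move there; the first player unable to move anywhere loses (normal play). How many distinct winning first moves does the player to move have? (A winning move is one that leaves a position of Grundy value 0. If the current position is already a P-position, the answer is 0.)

0

Stack A, S = {1, 7}:
n :  0  1  2  3  4  5  6  7  8  9 10 11 12 13
G :  0  1  0  1  0  1  0  1  0  1  0  1  0  1
G_A(13) = 1.
Stack B, S = {5, 8}:
n :  0  1  2  3  4  5  6  7  8  9 10 11 12 13 14 15 16 17 18 19 20 21 22
G :  0  0  0  0  0  1  1  1  1  1  2  2  2  0  0  0  0  0  1  1  1  1  1
G_B(22) = 1.
Combined Grundy value = 1 ⊕ 1 = 0.
A winning move leaves total XOR = 0, i.e. changes one component's Grundy value g to g ⊕ X where X is the current total.
Stack A: target g' = 1⊕0 = 1, but every legal move changes the Grundy value (mex property), so 0 moves.
Stack B: target g' = 1⊕0 = 1, but every legal move changes the Grundy value (mex property), so 0 moves.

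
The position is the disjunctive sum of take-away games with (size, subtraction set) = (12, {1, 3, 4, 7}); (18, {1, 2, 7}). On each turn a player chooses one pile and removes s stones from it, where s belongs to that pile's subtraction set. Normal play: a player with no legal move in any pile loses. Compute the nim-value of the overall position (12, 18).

Pile A, S = {1, 3, 4, 7}:
n :  0  1  2  3  4  5  6  7  8  9 10 11 12
G :  0  1  0  1  2  3  2  3  0  1  0  1  2
G_A(12) = 2.
Pile B, S = {1, 2, 7}:
G(0) = 0
G(1) = mex{0} = 1
G(2) = mex{1,0} = 2
G(3) = mex{2,1} = 0
G(4) = mex{0,2} = 1
G(5) = mex{1,0} = 2
G(6) = mex{2,1} = 0
G(7) = mex{0,2,0} = 1
G(8) = mex{1,0,1} = 2
G(9) = mex{2,1,2} = 0
G(10) = mex{0,2,0} = 1
G(11) = mex{1,0,1} = 2
G(12) = mex{2,1,2} = 0
G(13) = mex{0,2,0} = 1
G(14) = mex{1,0,1} = 2
G(15) = mex{2,1,2} = 0
G(16) = mex{0,2,0} = 1
G(17) = mex{1,0,1} = 2
G(18) = mex{2,1,2} = 0
G_B(18) = 0.
Combined Grundy value = 2 ⊕ 0 = 2.

2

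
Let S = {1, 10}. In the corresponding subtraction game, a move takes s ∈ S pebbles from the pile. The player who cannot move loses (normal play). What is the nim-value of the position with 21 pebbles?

n :  0  1  2  3  4  5  6  7  8  9 10 11 12 13 14 15 16 17 18 19 20 21
G :  0  1  0  1  0  1  0  1  0  1  2  0  1  0  1  0  1  0  1  0  1  2

2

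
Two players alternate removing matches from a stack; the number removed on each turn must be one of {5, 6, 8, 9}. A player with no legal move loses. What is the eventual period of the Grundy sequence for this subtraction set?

14

n :  0  1  2  3  4  5  6  7  8  9 10 11 12 13 14 15 16 17 18 19 20 21 22 23 24 25 26 27 28 29
G :  0  0  0  0  0  1  1  1  1  1  2  2  2  2  0  0  0  0  0  1  1  1  1  1  2  2  2  2  0  0
G(n+14) = G(n) holds for n = 0,…,8 (a full window of length max(S) = 9), so the sequence is purely periodic with period 14.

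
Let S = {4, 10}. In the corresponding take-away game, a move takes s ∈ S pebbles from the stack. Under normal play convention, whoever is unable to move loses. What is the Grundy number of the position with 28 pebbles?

0

n :  0  1  2  3  4  5  6  7  8  9 10 11 12 13 14 15 16 17 18 19 20 21 22 23 24 25 26 27 28
G :  0  0  0  0  1  1  1  1  0  0  2  2  1  1  0  0  0  0  1  1  1  1  0  0  2  2  1  1  0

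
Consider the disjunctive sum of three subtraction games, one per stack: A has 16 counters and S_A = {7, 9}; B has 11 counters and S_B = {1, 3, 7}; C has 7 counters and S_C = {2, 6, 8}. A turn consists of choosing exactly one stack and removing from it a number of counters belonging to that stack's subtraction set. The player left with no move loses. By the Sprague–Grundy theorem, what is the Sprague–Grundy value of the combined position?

Stack A, S = {7, 9}:
G(0) = 0
G(1) = mex{} = 0
G(2) = mex{} = 0
G(3) = mex{} = 0
G(4) = mex{} = 0
G(5) = mex{} = 0
G(6) = mex{} = 0
G(7) = mex{0} = 1
G(8) = mex{0} = 1
G(9) = mex{0,0} = 1
G(10) = mex{0,0} = 1
G(11) = mex{0,0} = 1
G(12) = mex{0,0} = 1
G(13) = mex{0,0} = 1
G(14) = mex{1,0} = 2
G(15) = mex{1,0} = 2
G(16) = mex{1,1} = 0
G_A(16) = 0.
Stack B, S = {1, 3, 7}:
n :  0  1  2  3  4  5  6  7  8  9 10 11
G :  0  1  0  1  0  1  0  1  0  1  0  1
G_B(11) = 1.
Stack C, S = {2, 6, 8}:
G(0) = 0
G(1) = mex{} = 0
G(2) = mex{0} = 1
G(3) = mex{0} = 1
G(4) = mex{1} = 0
G(5) = mex{1} = 0
G(6) = mex{0,0} = 1
G(7) = mex{0,0} = 1
G_C(7) = 1.
Combined Grundy value = 0 ⊕ 1 ⊕ 1 = 0.

0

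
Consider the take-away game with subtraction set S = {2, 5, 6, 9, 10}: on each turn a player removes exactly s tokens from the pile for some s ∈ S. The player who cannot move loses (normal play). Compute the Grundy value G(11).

G(0) = 0
G(1) = mex{} = 0
G(2) = mex{0} = 1
G(3) = mex{0} = 1
G(4) = mex{1} = 0
G(5) = mex{1,0} = 2
G(6) = mex{0,0,0} = 1
G(7) = mex{2,1,0} = 3
G(8) = mex{1,1,1} = 0
G(9) = mex{3,0,1,0} = 2
G(10) = mex{0,2,0,0,0} = 1
G(11) = mex{2,1,2,1,0} = 3

3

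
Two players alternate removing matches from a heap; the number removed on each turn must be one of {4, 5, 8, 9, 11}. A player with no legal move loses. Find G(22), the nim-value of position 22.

n :  0  1  2  3  4  5  6  7  8  9 10 11 12 13 14 15 16 17 18 19 20 21 22
G :  0  0  0  0  1  1  1  1  2  2  2  2  3  3  3  0  0  0  0  1  1  1  1

1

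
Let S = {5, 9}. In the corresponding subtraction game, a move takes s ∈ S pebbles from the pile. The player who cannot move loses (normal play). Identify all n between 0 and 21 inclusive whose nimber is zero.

G(0) = 0
G(1) = mex{} = 0
G(2) = mex{} = 0
G(3) = mex{} = 0
G(4) = mex{} = 0
G(5) = mex{0} = 1
G(6) = mex{0} = 1
G(7) = mex{0} = 1
G(8) = mex{0} = 1
G(9) = mex{0,0} = 1
G(10) = mex{1,0} = 2
G(11) = mex{1,0} = 2
G(12) = mex{1,0} = 2
G(13) = mex{1,0} = 2
G(14) = mex{1,1} = 0
G(15) = mex{2,1} = 0
G(16) = mex{2,1} = 0
G(17) = mex{2,1} = 0
G(18) = mex{2,1} = 0
G(19) = mex{0,2} = 1
G(20) = mex{0,2} = 1
G(21) = mex{0,2} = 1
P-positions are exactly the n with G(n) = 0.

0, 1, 2, 3, 4, 14, 15, 16, 17, 18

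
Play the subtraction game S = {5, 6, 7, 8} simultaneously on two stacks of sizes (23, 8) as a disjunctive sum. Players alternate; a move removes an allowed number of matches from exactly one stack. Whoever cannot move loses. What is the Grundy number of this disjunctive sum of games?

All stacks use S = {5, 6, 7, 8}:
n :  0  1  2  3  4  5  6  7  8  9 10 11 12 13 14 15 16 17 18 19 20 21 22 23
G :  0  0  0  0  0  1  1  1  1  1  2  2  2  0  0  0  0  0  1  1  1  1  1  2
Stack A: G(23) = 2.
Stack B: G(8) = 1.
Combined Grundy value = 2 ⊕ 1 = 3.

3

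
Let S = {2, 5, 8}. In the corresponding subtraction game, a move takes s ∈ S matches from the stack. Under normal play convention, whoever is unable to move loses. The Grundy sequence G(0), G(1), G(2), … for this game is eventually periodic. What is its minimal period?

10

n :  0  1  2  3  4  5  6  7  8  9 10 11 12 13 14 15 16 17 18 19 20 21
G :  0  0  1  1  0  2  1  0  2  1  0  0  1  1  0  2  1  0  2  1  0  0
G(n+10) = G(n) holds for n = 0,…,7 (a full window of length max(S) = 8), so the sequence is purely periodic with period 10.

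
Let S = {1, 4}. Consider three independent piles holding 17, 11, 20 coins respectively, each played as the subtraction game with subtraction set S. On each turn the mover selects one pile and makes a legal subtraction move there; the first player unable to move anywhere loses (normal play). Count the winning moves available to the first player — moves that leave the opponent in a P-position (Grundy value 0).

All piles use S = {1, 4}:
n :  0  1  2  3  4  5  6  7  8  9 10 11 12 13 14 15 16 17 18 19 20
G :  0  1  0  1  2  0  1  0  1  2  0  1  0  1  2  0  1  0  1  2  0
Pile A: G(17) = 0.
Pile B: G(11) = 1.
Pile C: G(20) = 0.
Combined Grundy value = 0 ⊕ 1 ⊕ 0 = 1.
A winning move leaves total XOR = 0, i.e. changes one component's Grundy value g to g ⊕ X where X is the current total.
Pile A: need g' = 0⊕1 = 1. Options: 17−1→G=1, 17−4→G=1. Hits: 2.
Pile B: need g' = 1⊕1 = 0. Options: 11−1→G=0, 11−4→G=0. Hits: 2.
Pile C: need g' = 0⊕1 = 1. Options: 20−1→G=2, 20−4→G=1. Hits: 1.

5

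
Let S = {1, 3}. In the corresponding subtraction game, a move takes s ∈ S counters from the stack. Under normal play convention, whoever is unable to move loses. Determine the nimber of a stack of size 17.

n :  0  1  2  3  4  5  6  7  8  9 10 11 12 13 14 15 16 17
G :  0  1  0  1  0  1  0  1  0  1  0  1  0  1  0  1  0  1

1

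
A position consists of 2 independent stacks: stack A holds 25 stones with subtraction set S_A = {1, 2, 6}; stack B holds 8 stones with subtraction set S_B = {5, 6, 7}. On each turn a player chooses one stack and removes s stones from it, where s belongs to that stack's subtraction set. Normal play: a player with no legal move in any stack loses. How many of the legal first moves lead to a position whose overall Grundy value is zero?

Stack A, S = {1, 2, 6}:
n :  0  1  2  3  4  5  6  7  8  9 10 11 12 13 14 15 16 17 18 19 20 21 22 23 24 25
G :  0  1  2  0  1  2  3  0  1  2  0  1  2  3  0  1  2  0  1  2  3  0  1  2  0  1
G_A(25) = 1.
Stack B, S = {5, 6, 7}:
G(0) = 0
G(1) = mex{} = 0
G(2) = mex{} = 0
G(3) = mex{} = 0
G(4) = mex{} = 0
G(5) = mex{0} = 1
G(6) = mex{0,0} = 1
G(7) = mex{0,0,0} = 1
G(8) = mex{0,0,0} = 1
G_B(8) = 1.
Combined Grundy value = 1 ⊕ 1 = 0.
A winning move leaves total XOR = 0, i.e. changes one component's Grundy value g to g ⊕ X where X is the current total.
Stack A: target g' = 1⊕0 = 1, but every legal move changes the Grundy value (mex property), so 0 moves.
Stack B: target g' = 1⊕0 = 1, but every legal move changes the Grundy value (mex property), so 0 moves.

0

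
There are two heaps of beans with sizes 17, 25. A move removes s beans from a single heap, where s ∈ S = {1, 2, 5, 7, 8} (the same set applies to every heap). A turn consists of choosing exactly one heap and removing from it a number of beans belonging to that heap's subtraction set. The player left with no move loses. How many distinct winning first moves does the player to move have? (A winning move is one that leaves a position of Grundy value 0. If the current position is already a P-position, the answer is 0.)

All heaps use S = {1, 2, 5, 7, 8}:
G(0) = 0
G(1) = mex{0} = 1
G(2) = mex{1,0} = 2
G(3) = mex{2,1} = 0
G(4) = mex{0,2} = 1
G(5) = mex{1,0,0} = 2
G(6) = mex{2,1,1} = 0
G(7) = mex{0,2,2,0} = 1
G(8) = mex{1,0,0,1,0} = 2
G(9) = mex{2,1,1,2,1} = 0
G(10) = mex{0,2,2,0,2} = 1
G(11) = mex{1,0,0,1,0} = 2
G(12) = mex{2,1,1,2,1} = 0
G(13) = mex{0,2,2,0,2} = 1
G(14) = mex{1,0,0,1,0} = 2
G(15) = mex{2,1,1,2,1} = 0
G(16) = mex{0,2,2,0,2} = 1
G(17) = mex{1,0,0,1,0} = 2
G(18) = mex{2,1,1,2,1} = 0
G(19) = mex{0,2,2,0,2} = 1
G(20) = mex{1,0,0,1,0} = 2
G(21) = mex{2,1,1,2,1} = 0
G(22) = mex{0,2,2,0,2} = 1
G(23) = mex{1,0,0,1,0} = 2
G(24) = mex{2,1,1,2,1} = 0
G(25) = mex{0,2,2,0,2} = 1
Heap A: G(17) = 2.
Heap B: G(25) = 1.
Combined Grundy value = 2 ⊕ 1 = 3.
A winning move leaves total XOR = 0, i.e. changes one component's Grundy value g to g ⊕ X where X is the current total.
Heap A: need g' = 2⊕3 = 1. Options: 17−1→G=1, 17−2→G=0, 17−5→G=0, 17−7→G=1, 17−8→G=0. Hits: 2.
Heap B: need g' = 1⊕3 = 2. Options: 25−1→G=0, 25−2→G=2, 25−5→G=2, 25−7→G=0, 25−8→G=2. Hits: 3.

5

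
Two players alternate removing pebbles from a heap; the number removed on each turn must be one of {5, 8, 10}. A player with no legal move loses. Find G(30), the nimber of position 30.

G(0) = 0
G(1) = mex{} = 0
G(2) = mex{} = 0
G(3) = mex{} = 0
G(4) = mex{} = 0
G(5) = mex{0} = 1
G(6) = mex{0} = 1
G(7) = mex{0} = 1
G(8) = mex{0,0} = 1
G(9) = mex{0,0} = 1
G(10) = mex{1,0,0} = 2
G(11) = mex{1,0,0} = 2
G(12) = mex{1,0,0} = 2
G(13) = mex{1,1,0} = 2
G(14) = mex{1,1,0} = 2
G(15) = mex{2,1,1} = 0
G(16) = mex{2,1,1} = 0
G(17) = mex{2,1,1} = 0
G(18) = mex{2,2,1} = 0
G(19) = mex{2,2,1} = 0
G(20) = mex{0,2,2} = 1
G(21) = mex{0,2,2} = 1
G(22) = mex{0,2,2} = 1
G(23) = mex{0,0,2} = 1
G(24) = mex{0,0,2} = 1
G(25) = mex{1,0,0} = 2
G(26) = mex{1,0,0} = 2
G(27) = mex{1,0,0} = 2
G(28) = mex{1,1,0} = 2
G(29) = mex{1,1,0} = 2
G(30) = mex{2,1,1} = 0

0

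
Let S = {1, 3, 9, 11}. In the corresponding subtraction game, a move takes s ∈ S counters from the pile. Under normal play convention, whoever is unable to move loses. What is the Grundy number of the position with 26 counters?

n :  0  1  2  3  4  5  6  7  8  9 10 11 12 13 14 15 16 17 18 19 20 21 22 23 24 25 26
G :  0  1  0  1  0  1  0  1  0  1  0  1  0  1  0  1  0  1  0  1  0  1  0  1  0  1  0

0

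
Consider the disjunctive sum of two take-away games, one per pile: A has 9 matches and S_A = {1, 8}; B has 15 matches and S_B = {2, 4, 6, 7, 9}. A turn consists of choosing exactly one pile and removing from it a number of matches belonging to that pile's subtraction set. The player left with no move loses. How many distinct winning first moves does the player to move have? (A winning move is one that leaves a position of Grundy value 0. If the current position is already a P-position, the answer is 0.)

2

Pile A, S = {1, 8}:
n : 0 1 2 3 4 5 6 7 8 9
G : 0 1 0 1 0 1 0 1 2 0
G_A(9) = 0.
Pile B, S = {2, 4, 6, 7, 9}:
n :  0  1  2  3  4  5  6  7  8  9 10 11 12 13 14 15
G :  0  0  1  1  2  2  3  3  4  4  5  0  0  1  1  2
G_B(15) = 2.
Combined Grundy value = 0 ⊕ 2 = 2.
A winning move leaves total XOR = 0, i.e. changes one component's Grundy value g to g ⊕ X where X is the current total.
Pile A: need g' = 0⊕2 = 2. Options: 9−1→G=2, 9−8→G=1. Hits: 1.
Pile B: need g' = 2⊕2 = 0. Options: 15−2→G=1, 15−4→G=0, 15−6→G=4, 15−7→G=4, 15−9→G=3. Hits: 1.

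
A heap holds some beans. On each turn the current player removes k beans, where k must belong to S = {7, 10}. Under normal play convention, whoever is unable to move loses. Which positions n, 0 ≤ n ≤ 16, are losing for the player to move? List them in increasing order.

G(0) = 0
G(1) = mex{} = 0
G(2) = mex{} = 0
G(3) = mex{} = 0
G(4) = mex{} = 0
G(5) = mex{} = 0
G(6) = mex{} = 0
G(7) = mex{0} = 1
G(8) = mex{0} = 1
G(9) = mex{0} = 1
G(10) = mex{0,0} = 1
G(11) = mex{0,0} = 1
G(12) = mex{0,0} = 1
G(13) = mex{0,0} = 1
G(14) = mex{1,0} = 2
G(15) = mex{1,0} = 2
G(16) = mex{1,0} = 2
P-positions are exactly the n with G(n) = 0.

0, 1, 2, 3, 4, 5, 6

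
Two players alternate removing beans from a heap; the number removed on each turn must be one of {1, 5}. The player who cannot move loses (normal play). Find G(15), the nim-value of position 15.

1

n :  0  1  2  3  4  5  6  7  8  9 10 11 12 13 14 15
G :  0  1  0  1  0  1  0  1  0  1  0  1  0  1  0  1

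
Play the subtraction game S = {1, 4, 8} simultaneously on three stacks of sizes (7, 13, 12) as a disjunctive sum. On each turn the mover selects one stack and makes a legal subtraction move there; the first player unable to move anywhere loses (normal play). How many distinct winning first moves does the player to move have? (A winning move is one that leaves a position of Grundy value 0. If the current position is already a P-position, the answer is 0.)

5

All stacks use S = {1, 4, 8}:
G(0) = 0
G(1) = mex{0} = 1
G(2) = mex{1} = 0
G(3) = mex{0} = 1
G(4) = mex{1,0} = 2
G(5) = mex{2,1} = 0
G(6) = mex{0,0} = 1
G(7) = mex{1,1} = 0
G(8) = mex{0,2,0} = 1
G(9) = mex{1,0,1} = 2
G(10) = mex{2,1,0} = 3
G(11) = mex{3,0,1} = 2
G(12) = mex{2,1,2} = 0
G(13) = mex{0,2,0} = 1
Stack A: G(7) = 0.
Stack B: G(13) = 1.
Stack C: G(12) = 0.
Combined Grundy value = 0 ⊕ 1 ⊕ 0 = 1.
A winning move leaves total XOR = 0, i.e. changes one component's Grundy value g to g ⊕ X where X is the current total.
Stack A: need g' = 0⊕1 = 1. Options: 7−1→G=1, 7−4→G=1. Hits: 2.
Stack B: need g' = 1⊕1 = 0. Options: 13−1→G=0, 13−4→G=2, 13−8→G=0. Hits: 2.
Stack C: need g' = 0⊕1 = 1. Options: 12−1→G=2, 12−4→G=1, 12−8→G=2. Hits: 1.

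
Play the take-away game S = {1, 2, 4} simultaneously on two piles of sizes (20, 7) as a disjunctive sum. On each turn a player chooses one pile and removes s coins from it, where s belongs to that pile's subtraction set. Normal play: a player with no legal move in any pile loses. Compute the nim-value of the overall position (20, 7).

All piles use S = {1, 2, 4}:
n :  0  1  2  3  4  5  6  7  8  9 10 11 12 13 14 15 16 17 18 19 20
G :  0  1  2  0  1  2  0  1  2  0  1  2  0  1  2  0  1  2  0  1  2
Pile A: G(20) = 2.
Pile B: G(7) = 1.
Combined Grundy value = 2 ⊕ 1 = 3.

3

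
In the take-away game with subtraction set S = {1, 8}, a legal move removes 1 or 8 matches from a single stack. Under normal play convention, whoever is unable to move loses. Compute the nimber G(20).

n :  0  1  2  3  4  5  6  7  8  9 10 11 12 13 14 15 16 17 18 19 20
G :  0  1  0  1  0  1  0  1  2  0  1  0  1  0  1  0  1  2  0  1  0

0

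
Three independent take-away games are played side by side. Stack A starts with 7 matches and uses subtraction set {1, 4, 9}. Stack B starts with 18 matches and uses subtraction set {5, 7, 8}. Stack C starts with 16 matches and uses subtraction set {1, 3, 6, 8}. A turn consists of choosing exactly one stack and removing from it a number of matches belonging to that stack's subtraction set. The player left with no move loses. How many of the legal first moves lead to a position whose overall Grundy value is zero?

Stack A, S = {1, 4, 9}:
G(0) = 0
G(1) = mex{0} = 1
G(2) = mex{1} = 0
G(3) = mex{0} = 1
G(4) = mex{1,0} = 2
G(5) = mex{2,1} = 0
G(6) = mex{0,0} = 1
G(7) = mex{1,1} = 0
G_A(7) = 0.
Stack B, S = {5, 7, 8}:
G(0) = 0
G(1) = mex{} = 0
G(2) = mex{} = 0
G(3) = mex{} = 0
G(4) = mex{} = 0
G(5) = mex{0} = 1
G(6) = mex{0} = 1
G(7) = mex{0,0} = 1
G(8) = mex{0,0,0} = 1
G(9) = mex{0,0,0} = 1
G(10) = mex{1,0,0} = 2
G(11) = mex{1,0,0} = 2
G(12) = mex{1,1,0} = 2
G(13) = mex{1,1,1} = 0
G(14) = mex{1,1,1} = 0
G(15) = mex{2,1,1} = 0
G(16) = mex{2,1,1} = 0
G(17) = mex{2,2,1} = 0
G(18) = mex{0,2,2} = 1
G_B(18) = 1.
Stack C, S = {1, 3, 6, 8}:
G(0) = 0
G(1) = mex{0} = 1
G(2) = mex{1} = 0
G(3) = mex{0,0} = 1
G(4) = mex{1,1} = 0
G(5) = mex{0,0} = 1
G(6) = mex{1,1,0} = 2
G(7) = mex{2,0,1} = 3
G(8) = mex{3,1,0,0} = 2
G(9) = mex{2,2,1,1} = 0
G(10) = mex{0,3,0,0} = 1
G(11) = mex{1,2,1,1} = 0
G(12) = mex{0,0,2,0} = 1
G(13) = mex{1,1,3,1} = 0
G(14) = mex{0,0,2,2} = 1
G(15) = mex{1,1,0,3} = 2
G(16) = mex{2,0,1,2} = 3
G_C(16) = 3.
Combined Grundy value = 0 ⊕ 1 ⊕ 3 = 2.
A winning move leaves total XOR = 0, i.e. changes one component's Grundy value g to g ⊕ X where X is the current total.
Stack A: need g' = 0⊕2 = 2. Options: 7−1→G=1, 7−4→G=1. Hits: 0.
Stack B: need g' = 1⊕2 = 3. Options: 18−5→G=0, 18−7→G=2, 18−8→G=2. Hits: 0.
Stack C: need g' = 3⊕2 = 1. Options: 16−1→G=2, 16−3→G=0, 16−6→G=1, 16−8→G=2. Hits: 1.

1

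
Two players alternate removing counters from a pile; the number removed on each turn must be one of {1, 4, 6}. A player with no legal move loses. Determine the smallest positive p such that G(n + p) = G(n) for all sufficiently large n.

n :  0  1  2  3  4  5  6  7  8  9 10 11 12 13 14
G :  0  1  0  1  2  0  1  0  1  2  0  1  0  1  2
G(n+5) = G(n) holds for n = 0,…,5 (a full window of length max(S) = 6), so the sequence is purely periodic with period 5.

5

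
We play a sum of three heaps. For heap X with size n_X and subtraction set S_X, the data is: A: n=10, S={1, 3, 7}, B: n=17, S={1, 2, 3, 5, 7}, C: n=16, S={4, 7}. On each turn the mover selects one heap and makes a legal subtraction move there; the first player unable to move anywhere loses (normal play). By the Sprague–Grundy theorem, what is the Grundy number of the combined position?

Heap A, S = {1, 3, 7}:
G(0) = 0
G(1) = mex{0} = 1
G(2) = mex{1} = 0
G(3) = mex{0,0} = 1
G(4) = mex{1,1} = 0
G(5) = mex{0,0} = 1
G(6) = mex{1,1} = 0
G(7) = mex{0,0,0} = 1
G(8) = mex{1,1,1} = 0
G(9) = mex{0,0,0} = 1
G(10) = mex{1,1,1} = 0
G_A(10) = 0.
Heap B, S = {1, 2, 3, 5, 7}:
n :  0  1  2  3  4  5  6  7  8  9 10 11 12 13 14 15 16 17
G :  0  1  2  3  0  1  2  3  0  1  2  3  0  1  2  3  0  1
G_B(17) = 1.
Heap C, S = {4, 7}:
n :  0  1  2  3  4  5  6  7  8  9 10 11 12 13 14 15 16
G :  0  0  0  0  1  1  1  1  2  2  2  0  0  0  0  1  1
G_C(16) = 1.
Combined Grundy value = 0 ⊕ 1 ⊕ 1 = 0.

0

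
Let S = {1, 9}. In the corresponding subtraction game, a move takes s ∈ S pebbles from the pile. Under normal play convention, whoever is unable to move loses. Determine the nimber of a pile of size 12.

n :  0  1  2  3  4  5  6  7  8  9 10 11 12
G :  0  1  0  1  0  1  0  1  0  1  0  1  0

0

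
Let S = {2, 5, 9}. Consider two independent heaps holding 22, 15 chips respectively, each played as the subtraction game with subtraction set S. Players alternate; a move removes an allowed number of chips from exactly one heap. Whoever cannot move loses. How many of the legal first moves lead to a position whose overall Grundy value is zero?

All heaps use S = {2, 5, 9}:
G(0) = 0
G(1) = mex{} = 0
G(2) = mex{0} = 1
G(3) = mex{0} = 1
G(4) = mex{1} = 0
G(5) = mex{1,0} = 2
G(6) = mex{0,0} = 1
G(7) = mex{2,1} = 0
G(8) = mex{1,1} = 0
G(9) = mex{0,0,0} = 1
G(10) = mex{0,2,0} = 1
G(11) = mex{1,1,1} = 0
G(12) = mex{1,0,1} = 2
G(13) = mex{0,0,0} = 1
G(14) = mex{2,1,2} = 0
G(15) = mex{1,1,1} = 0
G(16) = mex{0,0,0} = 1
G(17) = mex{0,2,0} = 1
G(18) = mex{1,1,1} = 0
G(19) = mex{1,0,1} = 2
G(20) = mex{0,0,0} = 1
G(21) = mex{2,1,2} = 0
G(22) = mex{1,1,1} = 0
Heap A: G(22) = 0.
Heap B: G(15) = 0.
Combined Grundy value = 0 ⊕ 0 = 0.
A winning move leaves total XOR = 0, i.e. changes one component's Grundy value g to g ⊕ X where X is the current total.
Heap A: target g' = 0⊕0 = 0, but every legal move changes the Grundy value (mex property), so 0 moves.
Heap B: target g' = 0⊕0 = 0, but every legal move changes the Grundy value (mex property), so 0 moves.

0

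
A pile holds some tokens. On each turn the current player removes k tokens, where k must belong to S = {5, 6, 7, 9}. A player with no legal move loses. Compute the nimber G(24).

2

G(0) = 0
G(1) = mex{} = 0
G(2) = mex{} = 0
G(3) = mex{} = 0
G(4) = mex{} = 0
G(5) = mex{0} = 1
G(6) = mex{0,0} = 1
G(7) = mex{0,0,0} = 1
G(8) = mex{0,0,0} = 1
G(9) = mex{0,0,0,0} = 1
G(10) = mex{1,0,0,0} = 2
G(11) = mex{1,1,0,0} = 2
G(12) = mex{1,1,1,0} = 2
G(13) = mex{1,1,1,0} = 2
G(14) = mex{1,1,1,1} = 0
G(15) = mex{2,1,1,1} = 0
G(16) = mex{2,2,1,1} = 0
G(17) = mex{2,2,2,1} = 0
G(18) = mex{2,2,2,1} = 0
G(19) = mex{0,2,2,2} = 1
G(20) = mex{0,0,2,2} = 1
G(21) = mex{0,0,0,2} = 1
G(22) = mex{0,0,0,2} = 1
G(23) = mex{0,0,0,0} = 1
G(24) = mex{1,0,0,0} = 2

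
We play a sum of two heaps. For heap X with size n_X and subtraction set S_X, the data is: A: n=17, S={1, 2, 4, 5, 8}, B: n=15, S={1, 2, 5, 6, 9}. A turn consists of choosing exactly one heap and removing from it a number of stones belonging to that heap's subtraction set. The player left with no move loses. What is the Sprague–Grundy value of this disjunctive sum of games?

3

Heap A, S = {1, 2, 4, 5, 8}:
G(0) = 0
G(1) = mex{0} = 1
G(2) = mex{1,0} = 2
G(3) = mex{2,1} = 0
G(4) = mex{0,2,0} = 1
G(5) = mex{1,0,1,0} = 2
G(6) = mex{2,1,2,1} = 0
G(7) = mex{0,2,0,2} = 1
G(8) = mex{1,0,1,0,0} = 2
G(9) = mex{2,1,2,1,1} = 0
G(10) = mex{0,2,0,2,2} = 1
G(11) = mex{1,0,1,0,0} = 2
G(12) = mex{2,1,2,1,1} = 0
G(13) = mex{0,2,0,2,2} = 1
G(14) = mex{1,0,1,0,0} = 2
G(15) = mex{2,1,2,1,1} = 0
G(16) = mex{0,2,0,2,2} = 1
G(17) = mex{1,0,1,0,0} = 2
G_A(17) = 2.
Heap B, S = {1, 2, 5, 6, 9}:
G(0) = 0
G(1) = mex{0} = 1
G(2) = mex{1,0} = 2
G(3) = mex{2,1} = 0
G(4) = mex{0,2} = 1
G(5) = mex{1,0,0} = 2
G(6) = mex{2,1,1,0} = 3
G(7) = mex{3,2,2,1} = 0
G(8) = mex{0,3,0,2} = 1
G(9) = mex{1,0,1,0,0} = 2
G(10) = mex{2,1,2,1,1} = 0
G(11) = mex{0,2,3,2,2} = 1
G(12) = mex{1,0,0,3,0} = 2
G(13) = mex{2,1,1,0,1} = 3
G(14) = mex{3,2,2,1,2} = 0
G(15) = mex{0,3,0,2,3} = 1
G_B(15) = 1.
Combined Grundy value = 2 ⊕ 1 = 3.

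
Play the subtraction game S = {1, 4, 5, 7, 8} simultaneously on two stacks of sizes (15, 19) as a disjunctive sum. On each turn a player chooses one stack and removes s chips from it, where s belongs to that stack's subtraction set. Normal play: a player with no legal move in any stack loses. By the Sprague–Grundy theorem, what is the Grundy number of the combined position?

All stacks use S = {1, 4, 5, 7, 8}:
n :  0  1  2  3  4  5  6  7  8  9 10 11 12 13 14 15 16 17 18 19
G :  0  1  0  1  2  3  2  3  4  5  4  0  1  0  1  2  3  2  3  4
Stack A: G(15) = 2.
Stack B: G(19) = 4.
Combined Grundy value = 2 ⊕ 4 = 6.

6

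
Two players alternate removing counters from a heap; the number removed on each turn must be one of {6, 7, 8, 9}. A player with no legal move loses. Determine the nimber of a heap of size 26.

G(0) = 0
G(1) = mex{} = 0
G(2) = mex{} = 0
G(3) = mex{} = 0
G(4) = mex{} = 0
G(5) = mex{} = 0
G(6) = mex{0} = 1
G(7) = mex{0,0} = 1
G(8) = mex{0,0,0} = 1
G(9) = mex{0,0,0,0} = 1
G(10) = mex{0,0,0,0} = 1
G(11) = mex{0,0,0,0} = 1
G(12) = mex{1,0,0,0} = 2
G(13) = mex{1,1,0,0} = 2
G(14) = mex{1,1,1,0} = 2
G(15) = mex{1,1,1,1} = 0
G(16) = mex{1,1,1,1} = 0
G(17) = mex{1,1,1,1} = 0
G(18) = mex{2,1,1,1} = 0
G(19) = mex{2,2,1,1} = 0
G(20) = mex{2,2,2,1} = 0
G(21) = mex{0,2,2,2} = 1
G(22) = mex{0,0,2,2} = 1
G(23) = mex{0,0,0,2} = 1
G(24) = mex{0,0,0,0} = 1
G(25) = mex{0,0,0,0} = 1
G(26) = mex{0,0,0,0} = 1

1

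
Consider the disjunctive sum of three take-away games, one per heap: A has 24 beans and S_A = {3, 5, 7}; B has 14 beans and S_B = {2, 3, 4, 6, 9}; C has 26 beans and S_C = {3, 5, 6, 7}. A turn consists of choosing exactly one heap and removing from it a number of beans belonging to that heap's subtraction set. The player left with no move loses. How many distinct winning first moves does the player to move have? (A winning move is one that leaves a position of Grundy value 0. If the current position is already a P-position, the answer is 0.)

Heap A, S = {3, 5, 7}:
n :  0  1  2  3  4  5  6  7  8  9 10 11 12 13 14 15 16 17 18 19 20 21 22 23 24
G :  0  0  0  1  1  1  2  2  2  3  0  0  0  1  1  1  2  2  2  3  0  0  0  1  1
G_A(24) = 1.
Heap B, S = {2, 3, 4, 6, 9}:
G(0) = 0
G(1) = mex{} = 0
G(2) = mex{0} = 1
G(3) = mex{0,0} = 1
G(4) = mex{1,0,0} = 2
G(5) = mex{1,1,0} = 2
G(6) = mex{2,1,1,0} = 3
G(7) = mex{2,2,1,0} = 3
G(8) = mex{3,2,2,1} = 0
G(9) = mex{3,3,2,1,0} = 4
G(10) = mex{0,3,3,2,0} = 1
G(11) = mex{4,0,3,2,1} = 5
G(12) = mex{1,4,0,3,1} = 2
G(13) = mex{5,1,4,3,2} = 0
G(14) = mex{2,5,1,0,2} = 3
G_B(14) = 3.
Heap C, S = {3, 5, 6, 7}:
G(0) = 0
G(1) = mex{} = 0
G(2) = mex{} = 0
G(3) = mex{0} = 1
G(4) = mex{0} = 1
G(5) = mex{0,0} = 1
G(6) = mex{1,0,0} = 2
G(7) = mex{1,0,0,0} = 2
G(8) = mex{1,1,0,0} = 2
G(9) = mex{2,1,1,0} = 3
G(10) = mex{2,1,1,1} = 0
G(11) = mex{2,2,1,1} = 0
G(12) = mex{3,2,2,1} = 0
G(13) = mex{0,2,2,2} = 1
G(14) = mex{0,3,2,2} = 1
G(15) = mex{0,0,3,2} = 1
G(16) = mex{1,0,0,3} = 2
G(17) = mex{1,0,0,0} = 2
G(18) = mex{1,1,0,0} = 2
G(19) = mex{2,1,1,0} = 3
G(20) = mex{2,1,1,1} = 0
G(21) = mex{2,2,1,1} = 0
G(22) = mex{3,2,2,1} = 0
G(23) = mex{0,2,2,2} = 1
G(24) = mex{0,3,2,2} = 1
G(25) = mex{0,0,3,2} = 1
G(26) = mex{1,0,0,3} = 2
G_C(26) = 2.
Combined Grundy value = 1 ⊕ 3 ⊕ 2 = 0.
A winning move leaves total XOR = 0, i.e. changes one component's Grundy value g to g ⊕ X where X is the current total.
Heap A: target g' = 1⊕0 = 1, but every legal move changes the Grundy value (mex property), so 0 moves.
Heap B: target g' = 3⊕0 = 3, but every legal move changes the Grundy value (mex property), so 0 moves.
Heap C: target g' = 2⊕0 = 2, but every legal move changes the Grundy value (mex property), so 0 moves.

0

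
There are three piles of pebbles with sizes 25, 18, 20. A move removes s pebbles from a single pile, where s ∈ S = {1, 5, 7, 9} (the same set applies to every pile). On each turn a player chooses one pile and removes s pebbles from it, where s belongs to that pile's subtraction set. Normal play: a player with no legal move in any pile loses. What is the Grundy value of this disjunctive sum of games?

1

All piles use S = {1, 5, 7, 9}:
n :  0  1  2  3  4  5  6  7  8  9 10 11 12 13 14 15 16 17 18 19 20 21 22 23 24 25
G :  0  1  0  1  0  1  0  1  0  1  0  1  0  1  0  1  0  1  0  1  0  1  0  1  0  1
Pile A: G(25) = 1.
Pile B: G(18) = 0.
Pile C: G(20) = 0.
Combined Grundy value = 1 ⊕ 0 ⊕ 0 = 1.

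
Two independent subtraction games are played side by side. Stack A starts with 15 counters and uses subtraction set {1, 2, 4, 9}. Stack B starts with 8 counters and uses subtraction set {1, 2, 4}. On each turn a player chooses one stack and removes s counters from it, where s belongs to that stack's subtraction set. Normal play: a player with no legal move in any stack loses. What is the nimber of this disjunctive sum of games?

Stack A, S = {1, 2, 4, 9}:
n :  0  1  2  3  4  5  6  7  8  9 10 11 12 13 14 15
G :  0  1  2  0  1  2  0  1  2  3  4  0  1  2  0  1
G_A(15) = 1.
Stack B, S = {1, 2, 4}:
G(0) = 0
G(1) = mex{0} = 1
G(2) = mex{1,0} = 2
G(3) = mex{2,1} = 0
G(4) = mex{0,2,0} = 1
G(5) = mex{1,0,1} = 2
G(6) = mex{2,1,2} = 0
G(7) = mex{0,2,0} = 1
G(8) = mex{1,0,1} = 2
G_B(8) = 2.
Combined Grundy value = 1 ⊕ 2 = 3.

3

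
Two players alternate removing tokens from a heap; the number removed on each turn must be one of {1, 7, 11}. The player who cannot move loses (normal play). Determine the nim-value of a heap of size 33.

1

G(0) = 0
G(1) = mex{0} = 1
G(2) = mex{1} = 0
G(3) = mex{0} = 1
G(4) = mex{1} = 0
G(5) = mex{0} = 1
G(6) = mex{1} = 0
G(7) = mex{0,0} = 1
G(8) = mex{1,1} = 0
G(9) = mex{0,0} = 1
G(10) = mex{1,1} = 0
G(11) = mex{0,0,0} = 1
G(12) = mex{1,1,1} = 0
G(13) = mex{0,0,0} = 1
G(14) = mex{1,1,1} = 0
G(15) = mex{0,0,0} = 1
G(16) = mex{1,1,1} = 0
G(17) = mex{0,0,0} = 1
G(18) = mex{1,1,1} = 0
G(19) = mex{0,0,0} = 1
G(20) = mex{1,1,1} = 0
G(21) = mex{0,0,0} = 1
G(22) = mex{1,1,1} = 0
G(23) = mex{0,0,0} = 1
G(24) = mex{1,1,1} = 0
G(25) = mex{0,0,0} = 1
G(26) = mex{1,1,1} = 0
G(27) = mex{0,0,0} = 1
G(28) = mex{1,1,1} = 0
G(29) = mex{0,0,0} = 1
G(30) = mex{1,1,1} = 0
G(31) = mex{0,0,0} = 1
G(32) = mex{1,1,1} = 0
G(33) = mex{0,0,0} = 1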